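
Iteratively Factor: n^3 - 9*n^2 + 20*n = (n)*(n^2 - 9*n + 20) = n*(n - 4)*(n - 5)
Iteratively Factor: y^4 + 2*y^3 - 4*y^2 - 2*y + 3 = (y + 1)*(y^3 + y^2 - 5*y + 3) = (y - 1)*(y + 1)*(y^2 + 2*y - 3) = (y - 1)^2*(y + 1)*(y + 3)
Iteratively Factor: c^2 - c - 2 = (c - 2)*(c + 1)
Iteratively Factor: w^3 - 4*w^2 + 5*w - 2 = (w - 1)*(w^2 - 3*w + 2) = (w - 2)*(w - 1)*(w - 1)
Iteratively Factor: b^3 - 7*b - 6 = (b - 3)*(b^2 + 3*b + 2) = (b - 3)*(b + 1)*(b + 2)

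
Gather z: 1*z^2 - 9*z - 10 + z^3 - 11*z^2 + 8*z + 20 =z^3 - 10*z^2 - z + 10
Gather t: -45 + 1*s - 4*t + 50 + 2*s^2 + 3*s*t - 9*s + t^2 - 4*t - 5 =2*s^2 - 8*s + t^2 + t*(3*s - 8)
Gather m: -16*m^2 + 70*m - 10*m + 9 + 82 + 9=-16*m^2 + 60*m + 100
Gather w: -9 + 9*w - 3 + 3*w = 12*w - 12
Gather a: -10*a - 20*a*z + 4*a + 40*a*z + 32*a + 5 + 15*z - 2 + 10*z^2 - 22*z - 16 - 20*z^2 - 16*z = a*(20*z + 26) - 10*z^2 - 23*z - 13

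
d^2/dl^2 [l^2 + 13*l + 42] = 2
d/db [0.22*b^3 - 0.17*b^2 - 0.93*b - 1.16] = 0.66*b^2 - 0.34*b - 0.93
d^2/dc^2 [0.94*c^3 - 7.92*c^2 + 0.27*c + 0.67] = 5.64*c - 15.84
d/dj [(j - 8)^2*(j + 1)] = 3*(j - 8)*(j - 2)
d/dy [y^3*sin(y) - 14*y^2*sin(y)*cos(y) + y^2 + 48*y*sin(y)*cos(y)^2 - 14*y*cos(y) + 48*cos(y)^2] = y^3*cos(y) + 3*y^2*sin(y) - 14*y^2*cos(2*y) + 14*y*sin(y) - 14*y*sin(2*y) + 12*y*cos(y) + 36*y*cos(3*y) + 2*y + 12*sin(y) - 48*sin(2*y) + 12*sin(3*y) - 14*cos(y)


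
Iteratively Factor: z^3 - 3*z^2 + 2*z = (z)*(z^2 - 3*z + 2) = z*(z - 2)*(z - 1)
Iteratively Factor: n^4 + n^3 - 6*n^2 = (n - 2)*(n^3 + 3*n^2) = n*(n - 2)*(n^2 + 3*n) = n*(n - 2)*(n + 3)*(n)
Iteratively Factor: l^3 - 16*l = (l - 4)*(l^2 + 4*l) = (l - 4)*(l + 4)*(l)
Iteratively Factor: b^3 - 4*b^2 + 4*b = (b)*(b^2 - 4*b + 4) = b*(b - 2)*(b - 2)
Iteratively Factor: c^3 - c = (c)*(c^2 - 1) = c*(c + 1)*(c - 1)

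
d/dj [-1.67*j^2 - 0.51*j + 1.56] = -3.34*j - 0.51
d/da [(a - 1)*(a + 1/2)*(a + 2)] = 3*a^2 + 3*a - 3/2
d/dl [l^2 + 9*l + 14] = 2*l + 9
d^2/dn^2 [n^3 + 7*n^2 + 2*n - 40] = 6*n + 14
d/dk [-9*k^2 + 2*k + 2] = 2 - 18*k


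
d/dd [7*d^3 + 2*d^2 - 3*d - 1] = 21*d^2 + 4*d - 3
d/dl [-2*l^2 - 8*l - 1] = -4*l - 8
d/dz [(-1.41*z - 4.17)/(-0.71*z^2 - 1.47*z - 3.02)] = (1.0011*z^2 + 2.0727*z - (1.41*z + 4.17)*(1.42*z + 1.47) + 4.2582)/(0.71*z^2 + 1.47*z + 3.02)^2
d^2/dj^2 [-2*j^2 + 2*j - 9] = -4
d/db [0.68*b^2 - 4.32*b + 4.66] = 1.36*b - 4.32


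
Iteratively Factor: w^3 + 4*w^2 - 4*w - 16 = (w + 4)*(w^2 - 4) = (w + 2)*(w + 4)*(w - 2)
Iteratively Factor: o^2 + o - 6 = (o - 2)*(o + 3)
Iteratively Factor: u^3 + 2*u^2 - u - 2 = (u - 1)*(u^2 + 3*u + 2) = (u - 1)*(u + 2)*(u + 1)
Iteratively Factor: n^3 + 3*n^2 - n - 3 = (n + 1)*(n^2 + 2*n - 3) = (n - 1)*(n + 1)*(n + 3)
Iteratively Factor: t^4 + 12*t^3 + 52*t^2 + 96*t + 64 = (t + 4)*(t^3 + 8*t^2 + 20*t + 16) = (t + 2)*(t + 4)*(t^2 + 6*t + 8) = (t + 2)^2*(t + 4)*(t + 4)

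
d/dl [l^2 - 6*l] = 2*l - 6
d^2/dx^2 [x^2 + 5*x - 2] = 2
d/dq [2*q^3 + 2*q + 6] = 6*q^2 + 2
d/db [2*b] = 2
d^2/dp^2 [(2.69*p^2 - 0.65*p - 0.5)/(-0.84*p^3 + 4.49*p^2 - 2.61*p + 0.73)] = (-3.79612800000001*p^6 + 2.75184000000002*p^5 + 24.9096960000001*p^4 - 92.9555839999999*p^3 + 124.742538*p^2 - 46.10013*p + 3.144288)/(0.592704*p^9 - 9.504432*p^8 + 56.3283*p^7 - 151.127369*p^6 + 191.539683*p^5 - 145.512318*p^4 + 70.451271*p^3 - 22.096662*p^2 + 4.172607*p - 0.389017)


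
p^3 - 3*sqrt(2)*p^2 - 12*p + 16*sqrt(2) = (p - 4*sqrt(2))*(p - sqrt(2))*(p + 2*sqrt(2))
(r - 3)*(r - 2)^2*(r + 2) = r^4 - 5*r^3 + 2*r^2 + 20*r - 24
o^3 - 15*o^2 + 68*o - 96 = (o - 8)*(o - 4)*(o - 3)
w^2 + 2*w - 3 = (w - 1)*(w + 3)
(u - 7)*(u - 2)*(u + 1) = u^3 - 8*u^2 + 5*u + 14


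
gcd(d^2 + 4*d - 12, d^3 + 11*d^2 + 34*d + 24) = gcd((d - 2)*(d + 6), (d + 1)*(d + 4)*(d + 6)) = d + 6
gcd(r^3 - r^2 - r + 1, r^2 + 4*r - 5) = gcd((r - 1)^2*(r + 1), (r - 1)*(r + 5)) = r - 1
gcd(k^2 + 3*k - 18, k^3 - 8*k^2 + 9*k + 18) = k - 3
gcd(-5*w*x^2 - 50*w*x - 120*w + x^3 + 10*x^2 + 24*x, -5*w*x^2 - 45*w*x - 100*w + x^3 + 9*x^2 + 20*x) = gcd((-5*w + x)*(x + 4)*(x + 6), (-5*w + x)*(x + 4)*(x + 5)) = -5*w*x - 20*w + x^2 + 4*x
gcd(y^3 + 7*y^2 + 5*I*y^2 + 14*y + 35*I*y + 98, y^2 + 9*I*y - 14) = y + 7*I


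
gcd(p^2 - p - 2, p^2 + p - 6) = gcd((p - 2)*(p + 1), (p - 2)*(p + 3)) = p - 2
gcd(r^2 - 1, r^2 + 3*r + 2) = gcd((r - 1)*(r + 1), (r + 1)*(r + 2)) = r + 1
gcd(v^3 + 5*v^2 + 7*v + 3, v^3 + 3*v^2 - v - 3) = v^2 + 4*v + 3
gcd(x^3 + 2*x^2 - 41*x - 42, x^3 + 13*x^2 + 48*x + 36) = x + 1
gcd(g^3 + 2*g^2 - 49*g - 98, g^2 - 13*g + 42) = g - 7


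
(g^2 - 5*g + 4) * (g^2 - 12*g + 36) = g^4 - 17*g^3 + 100*g^2 - 228*g + 144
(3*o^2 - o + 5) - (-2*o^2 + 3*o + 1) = 5*o^2 - 4*o + 4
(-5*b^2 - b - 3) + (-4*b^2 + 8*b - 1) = -9*b^2 + 7*b - 4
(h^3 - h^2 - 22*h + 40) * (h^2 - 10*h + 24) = h^5 - 11*h^4 + 12*h^3 + 236*h^2 - 928*h + 960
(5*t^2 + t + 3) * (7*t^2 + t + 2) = 35*t^4 + 12*t^3 + 32*t^2 + 5*t + 6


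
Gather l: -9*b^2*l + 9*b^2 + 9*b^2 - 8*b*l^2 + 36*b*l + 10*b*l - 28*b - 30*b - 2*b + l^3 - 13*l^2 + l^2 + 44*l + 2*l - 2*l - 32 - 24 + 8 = 18*b^2 - 60*b + l^3 + l^2*(-8*b - 12) + l*(-9*b^2 + 46*b + 44) - 48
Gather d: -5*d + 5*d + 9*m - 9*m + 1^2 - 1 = 0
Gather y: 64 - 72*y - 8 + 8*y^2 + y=8*y^2 - 71*y + 56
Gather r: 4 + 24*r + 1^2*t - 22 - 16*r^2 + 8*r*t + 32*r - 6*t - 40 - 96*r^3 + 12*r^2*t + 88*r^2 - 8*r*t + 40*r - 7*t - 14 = -96*r^3 + r^2*(12*t + 72) + 96*r - 12*t - 72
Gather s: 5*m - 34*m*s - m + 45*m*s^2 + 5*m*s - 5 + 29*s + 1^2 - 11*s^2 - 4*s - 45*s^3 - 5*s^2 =4*m - 45*s^3 + s^2*(45*m - 16) + s*(25 - 29*m) - 4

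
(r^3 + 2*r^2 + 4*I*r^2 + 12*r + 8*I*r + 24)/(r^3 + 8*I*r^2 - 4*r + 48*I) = (r + 2)/(r + 4*I)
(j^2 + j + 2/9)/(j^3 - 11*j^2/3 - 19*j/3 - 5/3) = (j + 2/3)/(j^2 - 4*j - 5)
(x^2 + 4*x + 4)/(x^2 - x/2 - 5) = 2*(x + 2)/(2*x - 5)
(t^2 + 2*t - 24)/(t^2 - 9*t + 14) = (t^2 + 2*t - 24)/(t^2 - 9*t + 14)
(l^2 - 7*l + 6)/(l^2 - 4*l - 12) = (l - 1)/(l + 2)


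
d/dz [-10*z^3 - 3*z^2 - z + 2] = -30*z^2 - 6*z - 1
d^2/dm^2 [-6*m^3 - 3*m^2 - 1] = -36*m - 6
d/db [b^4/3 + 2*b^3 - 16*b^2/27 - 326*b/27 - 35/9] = 4*b^3/3 + 6*b^2 - 32*b/27 - 326/27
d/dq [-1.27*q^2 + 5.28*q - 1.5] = 5.28 - 2.54*q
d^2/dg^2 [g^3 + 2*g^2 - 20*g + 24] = 6*g + 4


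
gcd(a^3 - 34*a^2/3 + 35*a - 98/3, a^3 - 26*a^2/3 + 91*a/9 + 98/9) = a^2 - 28*a/3 + 49/3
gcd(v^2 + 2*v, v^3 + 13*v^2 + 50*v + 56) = v + 2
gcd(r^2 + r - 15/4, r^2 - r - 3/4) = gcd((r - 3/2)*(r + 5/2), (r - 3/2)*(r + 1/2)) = r - 3/2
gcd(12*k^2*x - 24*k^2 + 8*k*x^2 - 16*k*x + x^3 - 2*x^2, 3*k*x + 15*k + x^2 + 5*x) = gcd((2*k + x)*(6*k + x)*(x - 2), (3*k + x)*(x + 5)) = 1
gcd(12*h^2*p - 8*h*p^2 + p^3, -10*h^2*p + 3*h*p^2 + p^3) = -2*h*p + p^2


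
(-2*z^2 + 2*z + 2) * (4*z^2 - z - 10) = -8*z^4 + 10*z^3 + 26*z^2 - 22*z - 20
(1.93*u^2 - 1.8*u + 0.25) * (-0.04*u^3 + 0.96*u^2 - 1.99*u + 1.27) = -0.0772*u^5 + 1.9248*u^4 - 5.5787*u^3 + 6.2731*u^2 - 2.7835*u + 0.3175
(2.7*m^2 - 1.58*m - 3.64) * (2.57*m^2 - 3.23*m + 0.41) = 6.939*m^4 - 12.7816*m^3 - 3.1444*m^2 + 11.1094*m - 1.4924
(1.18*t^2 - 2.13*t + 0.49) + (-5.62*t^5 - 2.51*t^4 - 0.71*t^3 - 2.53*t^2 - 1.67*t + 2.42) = -5.62*t^5 - 2.51*t^4 - 0.71*t^3 - 1.35*t^2 - 3.8*t + 2.91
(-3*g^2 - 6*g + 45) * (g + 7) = -3*g^3 - 27*g^2 + 3*g + 315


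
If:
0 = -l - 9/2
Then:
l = -9/2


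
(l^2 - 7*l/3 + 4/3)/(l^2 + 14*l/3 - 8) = (l - 1)/(l + 6)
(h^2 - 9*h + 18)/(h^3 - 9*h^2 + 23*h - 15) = (h - 6)/(h^2 - 6*h + 5)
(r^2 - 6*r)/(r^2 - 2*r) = (r - 6)/(r - 2)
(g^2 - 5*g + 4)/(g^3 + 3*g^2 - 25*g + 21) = (g - 4)/(g^2 + 4*g - 21)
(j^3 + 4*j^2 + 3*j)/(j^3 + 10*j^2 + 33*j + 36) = j*(j + 1)/(j^2 + 7*j + 12)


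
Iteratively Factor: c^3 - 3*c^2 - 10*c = (c + 2)*(c^2 - 5*c) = (c - 5)*(c + 2)*(c)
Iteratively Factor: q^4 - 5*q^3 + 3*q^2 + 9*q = (q - 3)*(q^3 - 2*q^2 - 3*q) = q*(q - 3)*(q^2 - 2*q - 3) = q*(q - 3)^2*(q + 1)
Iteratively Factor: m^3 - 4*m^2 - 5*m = (m - 5)*(m^2 + m) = (m - 5)*(m + 1)*(m)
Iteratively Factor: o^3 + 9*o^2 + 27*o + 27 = (o + 3)*(o^2 + 6*o + 9) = (o + 3)^2*(o + 3)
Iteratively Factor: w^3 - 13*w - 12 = (w + 3)*(w^2 - 3*w - 4) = (w - 4)*(w + 3)*(w + 1)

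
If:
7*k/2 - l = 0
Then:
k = 2*l/7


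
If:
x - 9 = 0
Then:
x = 9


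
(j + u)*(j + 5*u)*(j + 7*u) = j^3 + 13*j^2*u + 47*j*u^2 + 35*u^3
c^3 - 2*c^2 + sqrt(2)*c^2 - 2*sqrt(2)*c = c*(c - 2)*(c + sqrt(2))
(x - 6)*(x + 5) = x^2 - x - 30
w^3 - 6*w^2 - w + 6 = (w - 6)*(w - 1)*(w + 1)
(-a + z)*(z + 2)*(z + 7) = -a*z^2 - 9*a*z - 14*a + z^3 + 9*z^2 + 14*z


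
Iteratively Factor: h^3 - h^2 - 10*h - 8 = (h + 2)*(h^2 - 3*h - 4) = (h - 4)*(h + 2)*(h + 1)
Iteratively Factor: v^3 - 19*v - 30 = (v + 2)*(v^2 - 2*v - 15) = (v + 2)*(v + 3)*(v - 5)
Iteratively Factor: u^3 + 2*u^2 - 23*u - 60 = (u + 4)*(u^2 - 2*u - 15) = (u + 3)*(u + 4)*(u - 5)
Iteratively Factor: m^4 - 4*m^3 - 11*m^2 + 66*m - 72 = (m - 3)*(m^3 - m^2 - 14*m + 24) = (m - 3)*(m - 2)*(m^2 + m - 12) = (m - 3)^2*(m - 2)*(m + 4)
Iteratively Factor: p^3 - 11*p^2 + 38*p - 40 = (p - 2)*(p^2 - 9*p + 20) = (p - 4)*(p - 2)*(p - 5)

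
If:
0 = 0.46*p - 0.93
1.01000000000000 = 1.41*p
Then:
No Solution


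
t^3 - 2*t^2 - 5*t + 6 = (t - 3)*(t - 1)*(t + 2)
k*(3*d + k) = 3*d*k + k^2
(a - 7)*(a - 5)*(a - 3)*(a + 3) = a^4 - 12*a^3 + 26*a^2 + 108*a - 315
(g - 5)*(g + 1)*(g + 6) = g^3 + 2*g^2 - 29*g - 30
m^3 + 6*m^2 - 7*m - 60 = (m - 3)*(m + 4)*(m + 5)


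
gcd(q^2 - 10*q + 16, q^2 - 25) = 1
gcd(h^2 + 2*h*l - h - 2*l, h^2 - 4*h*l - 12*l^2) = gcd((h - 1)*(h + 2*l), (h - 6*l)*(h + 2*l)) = h + 2*l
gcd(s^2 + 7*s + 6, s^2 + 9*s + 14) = 1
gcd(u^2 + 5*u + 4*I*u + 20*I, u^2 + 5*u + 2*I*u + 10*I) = u + 5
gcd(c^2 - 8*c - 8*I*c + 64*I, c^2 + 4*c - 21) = 1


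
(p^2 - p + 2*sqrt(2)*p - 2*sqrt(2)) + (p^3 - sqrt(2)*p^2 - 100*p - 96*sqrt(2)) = p^3 - sqrt(2)*p^2 + p^2 - 101*p + 2*sqrt(2)*p - 98*sqrt(2)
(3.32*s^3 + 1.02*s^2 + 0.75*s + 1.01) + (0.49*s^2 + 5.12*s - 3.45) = 3.32*s^3 + 1.51*s^2 + 5.87*s - 2.44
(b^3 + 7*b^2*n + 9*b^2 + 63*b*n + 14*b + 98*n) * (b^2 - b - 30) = b^5 + 7*b^4*n + 8*b^4 + 56*b^3*n - 25*b^3 - 175*b^2*n - 284*b^2 - 1988*b*n - 420*b - 2940*n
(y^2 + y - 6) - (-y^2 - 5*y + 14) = 2*y^2 + 6*y - 20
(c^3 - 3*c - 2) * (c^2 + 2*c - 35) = c^5 + 2*c^4 - 38*c^3 - 8*c^2 + 101*c + 70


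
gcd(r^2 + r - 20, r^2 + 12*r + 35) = r + 5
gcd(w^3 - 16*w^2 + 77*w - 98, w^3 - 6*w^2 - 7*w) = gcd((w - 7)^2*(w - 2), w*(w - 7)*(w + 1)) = w - 7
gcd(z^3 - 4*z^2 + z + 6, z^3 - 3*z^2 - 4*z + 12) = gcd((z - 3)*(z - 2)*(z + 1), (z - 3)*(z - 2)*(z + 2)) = z^2 - 5*z + 6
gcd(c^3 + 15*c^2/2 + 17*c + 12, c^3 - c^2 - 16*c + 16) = c + 4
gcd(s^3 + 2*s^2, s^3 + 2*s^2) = s^3 + 2*s^2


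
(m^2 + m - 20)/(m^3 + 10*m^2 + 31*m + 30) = (m - 4)/(m^2 + 5*m + 6)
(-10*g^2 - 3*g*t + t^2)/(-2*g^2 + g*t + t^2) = (-5*g + t)/(-g + t)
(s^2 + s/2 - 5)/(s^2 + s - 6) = (s + 5/2)/(s + 3)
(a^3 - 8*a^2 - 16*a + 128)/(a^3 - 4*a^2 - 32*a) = (a - 4)/a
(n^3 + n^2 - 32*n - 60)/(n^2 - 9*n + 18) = (n^2 + 7*n + 10)/(n - 3)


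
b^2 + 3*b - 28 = (b - 4)*(b + 7)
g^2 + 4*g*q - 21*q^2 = (g - 3*q)*(g + 7*q)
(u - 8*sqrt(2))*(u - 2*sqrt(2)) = u^2 - 10*sqrt(2)*u + 32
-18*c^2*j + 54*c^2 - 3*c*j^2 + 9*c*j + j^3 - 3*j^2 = (-6*c + j)*(3*c + j)*(j - 3)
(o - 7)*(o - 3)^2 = o^3 - 13*o^2 + 51*o - 63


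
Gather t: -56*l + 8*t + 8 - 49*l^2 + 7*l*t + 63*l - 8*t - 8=-49*l^2 + 7*l*t + 7*l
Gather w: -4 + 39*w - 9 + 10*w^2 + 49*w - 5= 10*w^2 + 88*w - 18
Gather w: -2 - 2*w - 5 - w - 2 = -3*w - 9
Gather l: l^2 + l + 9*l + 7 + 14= l^2 + 10*l + 21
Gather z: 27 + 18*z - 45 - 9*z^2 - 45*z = -9*z^2 - 27*z - 18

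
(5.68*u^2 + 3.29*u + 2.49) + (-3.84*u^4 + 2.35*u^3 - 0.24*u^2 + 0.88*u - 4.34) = -3.84*u^4 + 2.35*u^3 + 5.44*u^2 + 4.17*u - 1.85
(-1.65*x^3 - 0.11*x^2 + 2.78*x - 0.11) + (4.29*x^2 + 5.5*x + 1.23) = -1.65*x^3 + 4.18*x^2 + 8.28*x + 1.12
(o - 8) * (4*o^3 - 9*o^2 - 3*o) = 4*o^4 - 41*o^3 + 69*o^2 + 24*o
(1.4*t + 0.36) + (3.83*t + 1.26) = 5.23*t + 1.62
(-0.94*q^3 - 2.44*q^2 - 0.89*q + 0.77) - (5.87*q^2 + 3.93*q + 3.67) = -0.94*q^3 - 8.31*q^2 - 4.82*q - 2.9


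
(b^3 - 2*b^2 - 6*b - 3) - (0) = b^3 - 2*b^2 - 6*b - 3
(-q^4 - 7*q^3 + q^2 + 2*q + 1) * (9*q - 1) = -9*q^5 - 62*q^4 + 16*q^3 + 17*q^2 + 7*q - 1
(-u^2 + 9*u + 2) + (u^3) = u^3 - u^2 + 9*u + 2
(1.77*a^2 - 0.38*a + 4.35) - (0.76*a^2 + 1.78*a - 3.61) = 1.01*a^2 - 2.16*a + 7.96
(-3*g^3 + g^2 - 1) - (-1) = -3*g^3 + g^2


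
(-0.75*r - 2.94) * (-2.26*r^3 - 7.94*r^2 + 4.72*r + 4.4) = 1.695*r^4 + 12.5994*r^3 + 19.8036*r^2 - 17.1768*r - 12.936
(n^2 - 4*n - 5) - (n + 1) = n^2 - 5*n - 6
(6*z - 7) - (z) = 5*z - 7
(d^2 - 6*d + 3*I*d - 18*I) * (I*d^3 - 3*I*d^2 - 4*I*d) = I*d^5 - 3*d^4 - 9*I*d^4 + 27*d^3 + 14*I*d^3 - 42*d^2 + 24*I*d^2 - 72*d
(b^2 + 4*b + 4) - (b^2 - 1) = 4*b + 5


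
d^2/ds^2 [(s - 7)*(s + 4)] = 2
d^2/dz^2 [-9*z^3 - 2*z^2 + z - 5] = -54*z - 4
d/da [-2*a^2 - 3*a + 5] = -4*a - 3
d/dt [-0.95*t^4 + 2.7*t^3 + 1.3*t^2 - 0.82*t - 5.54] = -3.8*t^3 + 8.1*t^2 + 2.6*t - 0.82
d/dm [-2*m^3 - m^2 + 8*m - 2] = -6*m^2 - 2*m + 8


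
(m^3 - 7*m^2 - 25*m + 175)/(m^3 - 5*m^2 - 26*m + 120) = (m^2 - 12*m + 35)/(m^2 - 10*m + 24)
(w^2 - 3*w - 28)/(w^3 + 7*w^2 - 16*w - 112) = (w - 7)/(w^2 + 3*w - 28)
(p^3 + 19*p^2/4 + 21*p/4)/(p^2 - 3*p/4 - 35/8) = 2*p*(p + 3)/(2*p - 5)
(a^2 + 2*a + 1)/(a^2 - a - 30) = (a^2 + 2*a + 1)/(a^2 - a - 30)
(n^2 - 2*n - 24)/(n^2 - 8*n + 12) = (n + 4)/(n - 2)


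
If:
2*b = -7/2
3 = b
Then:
No Solution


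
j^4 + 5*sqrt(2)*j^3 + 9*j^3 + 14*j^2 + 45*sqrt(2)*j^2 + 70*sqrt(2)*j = j*(j + 2)*(j + 7)*(j + 5*sqrt(2))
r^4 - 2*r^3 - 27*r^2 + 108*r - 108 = (r - 3)^2*(r - 2)*(r + 6)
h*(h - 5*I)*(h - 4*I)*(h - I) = h^4 - 10*I*h^3 - 29*h^2 + 20*I*h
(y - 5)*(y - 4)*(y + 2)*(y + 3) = y^4 - 4*y^3 - 19*y^2 + 46*y + 120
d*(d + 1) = d^2 + d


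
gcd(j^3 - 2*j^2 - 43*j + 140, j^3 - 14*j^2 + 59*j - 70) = j - 5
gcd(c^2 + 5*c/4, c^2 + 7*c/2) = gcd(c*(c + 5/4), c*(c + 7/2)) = c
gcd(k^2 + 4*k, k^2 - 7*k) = k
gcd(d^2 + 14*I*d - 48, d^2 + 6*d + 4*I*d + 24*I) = 1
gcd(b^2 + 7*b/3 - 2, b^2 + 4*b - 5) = 1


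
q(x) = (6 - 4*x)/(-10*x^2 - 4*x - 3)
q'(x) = (6 - 4*x)*(20*x + 4)/(-10*x^2 - 4*x - 3)^2 - 4/(-10*x^2 - 4*x - 3)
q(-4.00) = -0.15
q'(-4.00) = -0.05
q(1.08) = -0.09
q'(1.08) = 0.33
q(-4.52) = -0.13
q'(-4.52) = -0.04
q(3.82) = 0.06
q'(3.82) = -0.00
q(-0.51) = -2.26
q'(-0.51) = -2.81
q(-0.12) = -2.43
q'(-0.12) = 2.96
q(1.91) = 0.03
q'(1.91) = 0.05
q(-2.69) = -0.26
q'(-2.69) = -0.14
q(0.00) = -2.00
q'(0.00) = 4.00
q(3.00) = 0.06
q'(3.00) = 0.00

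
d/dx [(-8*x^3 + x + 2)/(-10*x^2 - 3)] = (80*x^4 + 82*x^2 + 40*x - 3)/(100*x^4 + 60*x^2 + 9)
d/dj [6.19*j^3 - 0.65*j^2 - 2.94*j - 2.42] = 18.57*j^2 - 1.3*j - 2.94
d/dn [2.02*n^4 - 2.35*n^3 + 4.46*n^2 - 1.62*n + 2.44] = 8.08*n^3 - 7.05*n^2 + 8.92*n - 1.62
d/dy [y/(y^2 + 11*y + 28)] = (28 - y^2)/(y^4 + 22*y^3 + 177*y^2 + 616*y + 784)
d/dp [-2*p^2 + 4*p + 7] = 4 - 4*p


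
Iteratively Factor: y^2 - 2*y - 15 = (y - 5)*(y + 3)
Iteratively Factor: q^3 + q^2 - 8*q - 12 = (q - 3)*(q^2 + 4*q + 4) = (q - 3)*(q + 2)*(q + 2)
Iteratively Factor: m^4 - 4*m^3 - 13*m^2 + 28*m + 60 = (m - 3)*(m^3 - m^2 - 16*m - 20) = (m - 3)*(m + 2)*(m^2 - 3*m - 10) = (m - 3)*(m + 2)^2*(m - 5)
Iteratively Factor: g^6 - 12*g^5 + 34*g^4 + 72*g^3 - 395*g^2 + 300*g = (g - 5)*(g^5 - 7*g^4 - g^3 + 67*g^2 - 60*g) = (g - 5)*(g + 3)*(g^4 - 10*g^3 + 29*g^2 - 20*g) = g*(g - 5)*(g + 3)*(g^3 - 10*g^2 + 29*g - 20) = g*(g - 5)^2*(g + 3)*(g^2 - 5*g + 4) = g*(g - 5)^2*(g - 1)*(g + 3)*(g - 4)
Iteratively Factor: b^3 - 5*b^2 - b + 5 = (b - 5)*(b^2 - 1) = (b - 5)*(b + 1)*(b - 1)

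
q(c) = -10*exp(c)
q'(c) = -10*exp(c)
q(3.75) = -425.21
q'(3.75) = -425.21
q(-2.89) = -0.56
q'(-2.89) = -0.56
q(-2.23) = -1.08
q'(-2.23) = -1.08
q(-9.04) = -0.00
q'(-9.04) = -0.00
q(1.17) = -32.22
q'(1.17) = -32.22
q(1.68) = -53.66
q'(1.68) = -53.66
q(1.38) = -39.75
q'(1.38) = -39.75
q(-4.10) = -0.17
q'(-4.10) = -0.17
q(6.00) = -4034.29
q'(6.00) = -4034.29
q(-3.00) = -0.50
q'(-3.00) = -0.50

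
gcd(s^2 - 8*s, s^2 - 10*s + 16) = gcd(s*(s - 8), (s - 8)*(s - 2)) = s - 8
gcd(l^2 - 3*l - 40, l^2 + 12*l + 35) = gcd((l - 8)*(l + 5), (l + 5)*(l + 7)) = l + 5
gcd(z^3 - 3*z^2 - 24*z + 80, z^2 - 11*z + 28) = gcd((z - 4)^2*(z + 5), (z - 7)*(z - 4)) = z - 4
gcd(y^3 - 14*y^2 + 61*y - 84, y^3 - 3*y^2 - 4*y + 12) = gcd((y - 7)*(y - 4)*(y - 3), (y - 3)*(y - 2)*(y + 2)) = y - 3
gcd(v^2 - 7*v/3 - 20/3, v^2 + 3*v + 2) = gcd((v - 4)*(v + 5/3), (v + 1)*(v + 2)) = 1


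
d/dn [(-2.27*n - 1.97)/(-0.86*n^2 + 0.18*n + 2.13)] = (1.9522*n^2 - 0.4086*n - (1.72*n - 0.18)*(2.27*n + 1.97) - 4.8351)/(-0.86*n^2 + 0.18*n + 2.13)^2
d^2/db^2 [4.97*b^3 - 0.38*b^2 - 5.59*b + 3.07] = 29.82*b - 0.76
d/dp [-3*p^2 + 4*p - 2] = 4 - 6*p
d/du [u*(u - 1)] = 2*u - 1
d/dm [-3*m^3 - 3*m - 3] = -9*m^2 - 3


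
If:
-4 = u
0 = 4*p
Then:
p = 0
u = -4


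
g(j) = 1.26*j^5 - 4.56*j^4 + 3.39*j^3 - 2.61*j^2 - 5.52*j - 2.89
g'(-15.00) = 382858.53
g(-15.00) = -1199611.09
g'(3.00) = 88.17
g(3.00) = -14.59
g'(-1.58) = 139.32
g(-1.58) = -54.88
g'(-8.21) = 39439.50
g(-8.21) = -69725.74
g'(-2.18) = 385.45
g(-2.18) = -203.41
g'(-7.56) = 29075.52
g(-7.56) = -47586.18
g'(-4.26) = 3686.20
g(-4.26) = -3558.33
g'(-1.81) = 213.02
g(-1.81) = -94.97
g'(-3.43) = 1740.08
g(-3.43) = -1380.82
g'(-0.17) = -4.24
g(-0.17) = -2.05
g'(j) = 6.3*j^4 - 18.24*j^3 + 10.17*j^2 - 5.22*j - 5.52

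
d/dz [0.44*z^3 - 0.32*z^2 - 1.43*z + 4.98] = 1.32*z^2 - 0.64*z - 1.43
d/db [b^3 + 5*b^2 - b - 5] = 3*b^2 + 10*b - 1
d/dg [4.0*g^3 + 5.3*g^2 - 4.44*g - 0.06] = 12.0*g^2 + 10.6*g - 4.44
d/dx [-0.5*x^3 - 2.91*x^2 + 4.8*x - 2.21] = -1.5*x^2 - 5.82*x + 4.8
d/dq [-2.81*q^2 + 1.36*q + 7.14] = 1.36 - 5.62*q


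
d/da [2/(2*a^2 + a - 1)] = 2*(-4*a - 1)/(2*a^2 + a - 1)^2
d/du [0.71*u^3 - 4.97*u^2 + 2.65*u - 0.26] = 2.13*u^2 - 9.94*u + 2.65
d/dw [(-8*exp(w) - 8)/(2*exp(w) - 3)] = 40*exp(w)/(2*exp(w) - 3)^2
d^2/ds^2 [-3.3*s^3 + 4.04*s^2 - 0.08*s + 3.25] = 8.08 - 19.8*s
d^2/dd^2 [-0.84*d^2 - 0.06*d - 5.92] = -1.68000000000000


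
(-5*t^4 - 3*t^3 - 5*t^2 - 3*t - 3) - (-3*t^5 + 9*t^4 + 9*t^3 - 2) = 3*t^5 - 14*t^4 - 12*t^3 - 5*t^2 - 3*t - 1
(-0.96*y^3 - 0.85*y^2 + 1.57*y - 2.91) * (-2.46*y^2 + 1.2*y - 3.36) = 2.3616*y^5 + 0.939*y^4 - 1.6566*y^3 + 11.8986*y^2 - 8.7672*y + 9.7776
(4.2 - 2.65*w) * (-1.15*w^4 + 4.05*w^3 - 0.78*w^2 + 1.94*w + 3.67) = 3.0475*w^5 - 15.5625*w^4 + 19.077*w^3 - 8.417*w^2 - 1.5775*w + 15.414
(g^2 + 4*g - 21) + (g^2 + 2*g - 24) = 2*g^2 + 6*g - 45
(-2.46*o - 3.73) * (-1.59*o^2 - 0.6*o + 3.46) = 3.9114*o^3 + 7.4067*o^2 - 6.2736*o - 12.9058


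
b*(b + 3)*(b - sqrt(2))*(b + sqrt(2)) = b^4 + 3*b^3 - 2*b^2 - 6*b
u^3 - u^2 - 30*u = u*(u - 6)*(u + 5)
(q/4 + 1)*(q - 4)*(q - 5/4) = q^3/4 - 5*q^2/16 - 4*q + 5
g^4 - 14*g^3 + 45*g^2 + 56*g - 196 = (g - 7)^2*(g - 2)*(g + 2)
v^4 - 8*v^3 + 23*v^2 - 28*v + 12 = (v - 3)*(v - 2)^2*(v - 1)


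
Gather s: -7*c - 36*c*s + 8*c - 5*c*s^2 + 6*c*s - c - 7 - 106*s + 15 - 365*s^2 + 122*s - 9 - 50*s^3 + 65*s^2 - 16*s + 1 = -30*c*s - 50*s^3 + s^2*(-5*c - 300)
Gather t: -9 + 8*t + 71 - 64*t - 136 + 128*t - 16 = 72*t - 90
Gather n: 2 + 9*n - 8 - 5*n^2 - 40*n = -5*n^2 - 31*n - 6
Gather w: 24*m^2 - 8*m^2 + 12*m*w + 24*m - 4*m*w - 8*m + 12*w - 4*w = 16*m^2 + 16*m + w*(8*m + 8)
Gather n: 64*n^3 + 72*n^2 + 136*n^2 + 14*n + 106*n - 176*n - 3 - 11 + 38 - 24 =64*n^3 + 208*n^2 - 56*n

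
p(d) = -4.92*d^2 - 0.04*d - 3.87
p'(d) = -9.84*d - 0.04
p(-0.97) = -8.46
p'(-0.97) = 9.50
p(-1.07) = -9.46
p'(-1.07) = 10.49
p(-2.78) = -41.78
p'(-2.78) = 27.32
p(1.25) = -11.61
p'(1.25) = -12.34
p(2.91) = -45.65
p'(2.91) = -28.67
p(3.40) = -60.88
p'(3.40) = -33.50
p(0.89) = -7.80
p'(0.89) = -8.80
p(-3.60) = -67.49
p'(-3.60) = 35.38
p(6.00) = -181.23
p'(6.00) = -59.08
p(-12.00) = -711.87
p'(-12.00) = 118.04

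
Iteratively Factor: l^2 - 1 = (l + 1)*(l - 1)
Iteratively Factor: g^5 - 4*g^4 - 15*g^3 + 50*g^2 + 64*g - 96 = (g - 4)*(g^4 - 15*g^2 - 10*g + 24) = (g - 4)*(g + 3)*(g^3 - 3*g^2 - 6*g + 8) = (g - 4)^2*(g + 3)*(g^2 + g - 2) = (g - 4)^2*(g + 2)*(g + 3)*(g - 1)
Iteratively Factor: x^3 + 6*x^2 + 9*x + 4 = (x + 1)*(x^2 + 5*x + 4) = (x + 1)^2*(x + 4)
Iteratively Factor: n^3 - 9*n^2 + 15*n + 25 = (n - 5)*(n^2 - 4*n - 5) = (n - 5)^2*(n + 1)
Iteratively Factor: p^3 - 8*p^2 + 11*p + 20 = (p - 4)*(p^2 - 4*p - 5) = (p - 5)*(p - 4)*(p + 1)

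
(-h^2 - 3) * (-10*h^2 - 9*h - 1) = 10*h^4 + 9*h^3 + 31*h^2 + 27*h + 3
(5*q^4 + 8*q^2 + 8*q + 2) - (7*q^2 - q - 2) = 5*q^4 + q^2 + 9*q + 4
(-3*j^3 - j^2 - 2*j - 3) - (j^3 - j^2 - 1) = -4*j^3 - 2*j - 2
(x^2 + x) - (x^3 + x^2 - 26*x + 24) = -x^3 + 27*x - 24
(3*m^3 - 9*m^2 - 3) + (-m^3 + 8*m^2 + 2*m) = 2*m^3 - m^2 + 2*m - 3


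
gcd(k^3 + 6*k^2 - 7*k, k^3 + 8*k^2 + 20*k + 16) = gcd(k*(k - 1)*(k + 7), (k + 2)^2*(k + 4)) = 1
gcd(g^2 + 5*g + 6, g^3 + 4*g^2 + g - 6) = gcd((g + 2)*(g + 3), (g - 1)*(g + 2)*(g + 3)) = g^2 + 5*g + 6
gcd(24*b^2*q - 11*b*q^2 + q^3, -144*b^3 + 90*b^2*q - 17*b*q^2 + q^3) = 24*b^2 - 11*b*q + q^2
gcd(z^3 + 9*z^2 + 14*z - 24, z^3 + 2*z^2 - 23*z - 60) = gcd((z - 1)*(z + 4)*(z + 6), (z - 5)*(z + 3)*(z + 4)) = z + 4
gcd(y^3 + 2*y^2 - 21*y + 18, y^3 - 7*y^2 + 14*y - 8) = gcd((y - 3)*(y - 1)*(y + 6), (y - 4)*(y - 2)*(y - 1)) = y - 1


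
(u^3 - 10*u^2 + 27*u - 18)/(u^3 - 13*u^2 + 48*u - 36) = (u - 3)/(u - 6)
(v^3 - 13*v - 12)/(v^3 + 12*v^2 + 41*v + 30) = (v^2 - v - 12)/(v^2 + 11*v + 30)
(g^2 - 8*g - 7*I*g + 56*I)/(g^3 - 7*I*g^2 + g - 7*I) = (g - 8)/(g^2 + 1)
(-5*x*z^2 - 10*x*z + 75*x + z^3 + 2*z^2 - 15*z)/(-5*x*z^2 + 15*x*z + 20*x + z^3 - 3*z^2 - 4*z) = (z^2 + 2*z - 15)/(z^2 - 3*z - 4)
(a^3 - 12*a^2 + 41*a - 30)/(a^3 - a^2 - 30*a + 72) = (a^3 - 12*a^2 + 41*a - 30)/(a^3 - a^2 - 30*a + 72)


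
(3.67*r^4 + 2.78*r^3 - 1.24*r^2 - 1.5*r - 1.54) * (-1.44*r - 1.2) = -5.2848*r^5 - 8.4072*r^4 - 1.5504*r^3 + 3.648*r^2 + 4.0176*r + 1.848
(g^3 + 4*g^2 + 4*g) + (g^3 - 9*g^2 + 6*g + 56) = 2*g^3 - 5*g^2 + 10*g + 56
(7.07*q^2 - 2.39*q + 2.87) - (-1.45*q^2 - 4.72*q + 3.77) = 8.52*q^2 + 2.33*q - 0.9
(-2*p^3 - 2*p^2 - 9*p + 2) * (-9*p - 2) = 18*p^4 + 22*p^3 + 85*p^2 - 4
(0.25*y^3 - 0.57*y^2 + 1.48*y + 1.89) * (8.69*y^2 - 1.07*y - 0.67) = 2.1725*y^5 - 5.2208*y^4 + 13.3036*y^3 + 15.2224*y^2 - 3.0139*y - 1.2663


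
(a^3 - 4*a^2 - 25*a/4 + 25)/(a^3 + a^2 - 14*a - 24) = (a^2 - 25/4)/(a^2 + 5*a + 6)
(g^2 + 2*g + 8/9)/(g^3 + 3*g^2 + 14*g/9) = (3*g + 4)/(g*(3*g + 7))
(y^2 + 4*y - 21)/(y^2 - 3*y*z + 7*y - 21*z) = (y - 3)/(y - 3*z)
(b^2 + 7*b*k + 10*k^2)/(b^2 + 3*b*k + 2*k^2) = (b + 5*k)/(b + k)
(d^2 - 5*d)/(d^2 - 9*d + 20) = d/(d - 4)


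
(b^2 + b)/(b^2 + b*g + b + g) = b/(b + g)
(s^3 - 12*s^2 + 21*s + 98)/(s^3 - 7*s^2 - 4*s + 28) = (s - 7)/(s - 2)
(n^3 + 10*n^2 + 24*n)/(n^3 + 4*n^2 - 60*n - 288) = n*(n + 4)/(n^2 - 2*n - 48)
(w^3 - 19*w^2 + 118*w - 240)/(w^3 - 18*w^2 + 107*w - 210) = (w - 8)/(w - 7)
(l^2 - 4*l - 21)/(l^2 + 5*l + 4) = (l^2 - 4*l - 21)/(l^2 + 5*l + 4)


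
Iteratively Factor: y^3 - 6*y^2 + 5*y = (y - 1)*(y^2 - 5*y) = (y - 5)*(y - 1)*(y)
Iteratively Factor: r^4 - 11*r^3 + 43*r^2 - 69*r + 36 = (r - 3)*(r^3 - 8*r^2 + 19*r - 12) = (r - 3)^2*(r^2 - 5*r + 4) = (r - 4)*(r - 3)^2*(r - 1)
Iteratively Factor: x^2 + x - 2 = (x - 1)*(x + 2)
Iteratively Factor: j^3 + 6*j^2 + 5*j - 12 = (j + 3)*(j^2 + 3*j - 4) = (j - 1)*(j + 3)*(j + 4)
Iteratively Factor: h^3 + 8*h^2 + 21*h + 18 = (h + 2)*(h^2 + 6*h + 9) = (h + 2)*(h + 3)*(h + 3)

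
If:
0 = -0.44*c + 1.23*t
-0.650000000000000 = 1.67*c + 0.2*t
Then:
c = -0.37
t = -0.13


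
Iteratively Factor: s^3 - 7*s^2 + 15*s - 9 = (s - 3)*(s^2 - 4*s + 3) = (s - 3)*(s - 1)*(s - 3)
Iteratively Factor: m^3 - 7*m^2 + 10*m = (m - 2)*(m^2 - 5*m) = m*(m - 2)*(m - 5)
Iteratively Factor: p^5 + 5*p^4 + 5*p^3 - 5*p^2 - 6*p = (p + 3)*(p^4 + 2*p^3 - p^2 - 2*p) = p*(p + 3)*(p^3 + 2*p^2 - p - 2) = p*(p - 1)*(p + 3)*(p^2 + 3*p + 2) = p*(p - 1)*(p + 1)*(p + 3)*(p + 2)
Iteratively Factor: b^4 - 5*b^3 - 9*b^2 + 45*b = (b - 5)*(b^3 - 9*b) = (b - 5)*(b - 3)*(b^2 + 3*b) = (b - 5)*(b - 3)*(b + 3)*(b)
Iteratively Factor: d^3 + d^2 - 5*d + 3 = (d + 3)*(d^2 - 2*d + 1) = (d - 1)*(d + 3)*(d - 1)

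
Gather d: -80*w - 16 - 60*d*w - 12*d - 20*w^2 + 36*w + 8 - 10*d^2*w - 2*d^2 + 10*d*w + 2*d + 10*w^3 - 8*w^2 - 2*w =d^2*(-10*w - 2) + d*(-50*w - 10) + 10*w^3 - 28*w^2 - 46*w - 8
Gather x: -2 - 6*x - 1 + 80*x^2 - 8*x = 80*x^2 - 14*x - 3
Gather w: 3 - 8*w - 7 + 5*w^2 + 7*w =5*w^2 - w - 4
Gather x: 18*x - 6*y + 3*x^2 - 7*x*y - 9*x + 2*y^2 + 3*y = 3*x^2 + x*(9 - 7*y) + 2*y^2 - 3*y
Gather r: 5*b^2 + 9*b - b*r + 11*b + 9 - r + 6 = 5*b^2 + 20*b + r*(-b - 1) + 15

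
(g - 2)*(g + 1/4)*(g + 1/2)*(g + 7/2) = g^4 + 9*g^3/4 - 23*g^2/4 - 81*g/16 - 7/8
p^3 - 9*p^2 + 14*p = p*(p - 7)*(p - 2)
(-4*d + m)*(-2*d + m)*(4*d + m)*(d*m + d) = 32*d^4*m + 32*d^4 - 16*d^3*m^2 - 16*d^3*m - 2*d^2*m^3 - 2*d^2*m^2 + d*m^4 + d*m^3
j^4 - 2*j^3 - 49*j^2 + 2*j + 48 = (j - 8)*(j - 1)*(j + 1)*(j + 6)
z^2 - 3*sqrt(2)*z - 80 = (z - 8*sqrt(2))*(z + 5*sqrt(2))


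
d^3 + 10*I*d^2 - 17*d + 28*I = (d - I)*(d + 4*I)*(d + 7*I)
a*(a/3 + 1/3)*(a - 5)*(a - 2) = a^4/3 - 2*a^3 + a^2 + 10*a/3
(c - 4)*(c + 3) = c^2 - c - 12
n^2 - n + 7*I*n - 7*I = (n - 1)*(n + 7*I)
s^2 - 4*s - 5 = (s - 5)*(s + 1)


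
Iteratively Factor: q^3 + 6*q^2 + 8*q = (q)*(q^2 + 6*q + 8) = q*(q + 2)*(q + 4)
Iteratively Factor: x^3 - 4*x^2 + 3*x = (x - 1)*(x^2 - 3*x) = (x - 3)*(x - 1)*(x)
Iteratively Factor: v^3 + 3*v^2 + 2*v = (v + 1)*(v^2 + 2*v) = v*(v + 1)*(v + 2)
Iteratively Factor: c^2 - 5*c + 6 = (c - 2)*(c - 3)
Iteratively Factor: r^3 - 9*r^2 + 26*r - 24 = (r - 4)*(r^2 - 5*r + 6) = (r - 4)*(r - 2)*(r - 3)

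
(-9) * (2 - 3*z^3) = 27*z^3 - 18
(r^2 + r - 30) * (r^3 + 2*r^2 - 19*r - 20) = r^5 + 3*r^4 - 47*r^3 - 99*r^2 + 550*r + 600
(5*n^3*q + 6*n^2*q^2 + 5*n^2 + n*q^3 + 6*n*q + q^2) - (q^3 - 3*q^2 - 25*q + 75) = 5*n^3*q + 6*n^2*q^2 + 5*n^2 + n*q^3 + 6*n*q - q^3 + 4*q^2 + 25*q - 75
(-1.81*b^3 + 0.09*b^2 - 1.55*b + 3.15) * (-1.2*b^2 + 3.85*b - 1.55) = 2.172*b^5 - 7.0765*b^4 + 5.012*b^3 - 9.887*b^2 + 14.53*b - 4.8825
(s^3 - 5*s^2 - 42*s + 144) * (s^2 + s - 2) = s^5 - 4*s^4 - 49*s^3 + 112*s^2 + 228*s - 288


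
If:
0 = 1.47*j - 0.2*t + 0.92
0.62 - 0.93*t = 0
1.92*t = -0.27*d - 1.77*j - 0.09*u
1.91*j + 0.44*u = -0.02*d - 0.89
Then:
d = -1.35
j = -0.54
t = 0.67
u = 0.36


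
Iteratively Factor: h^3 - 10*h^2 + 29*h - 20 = (h - 4)*(h^2 - 6*h + 5) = (h - 4)*(h - 1)*(h - 5)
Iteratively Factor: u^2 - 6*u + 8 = (u - 4)*(u - 2)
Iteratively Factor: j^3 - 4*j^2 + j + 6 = (j - 2)*(j^2 - 2*j - 3) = (j - 2)*(j + 1)*(j - 3)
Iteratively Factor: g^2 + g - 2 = (g + 2)*(g - 1)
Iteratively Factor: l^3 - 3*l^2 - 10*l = (l + 2)*(l^2 - 5*l) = l*(l + 2)*(l - 5)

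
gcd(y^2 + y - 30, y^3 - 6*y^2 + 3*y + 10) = y - 5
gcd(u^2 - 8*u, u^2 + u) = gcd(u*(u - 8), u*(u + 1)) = u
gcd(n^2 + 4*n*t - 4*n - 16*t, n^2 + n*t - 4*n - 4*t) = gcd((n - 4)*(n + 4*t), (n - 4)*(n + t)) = n - 4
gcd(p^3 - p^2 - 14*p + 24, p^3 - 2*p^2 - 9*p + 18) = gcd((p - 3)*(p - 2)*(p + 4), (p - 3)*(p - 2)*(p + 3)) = p^2 - 5*p + 6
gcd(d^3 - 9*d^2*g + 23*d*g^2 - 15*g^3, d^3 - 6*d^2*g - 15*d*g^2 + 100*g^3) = d - 5*g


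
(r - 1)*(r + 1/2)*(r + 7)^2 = r^4 + 27*r^3/2 + 83*r^2/2 - 63*r/2 - 49/2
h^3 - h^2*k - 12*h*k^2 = h*(h - 4*k)*(h + 3*k)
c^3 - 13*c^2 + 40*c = c*(c - 8)*(c - 5)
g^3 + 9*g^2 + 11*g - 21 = (g - 1)*(g + 3)*(g + 7)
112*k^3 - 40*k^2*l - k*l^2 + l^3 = (-4*k + l)^2*(7*k + l)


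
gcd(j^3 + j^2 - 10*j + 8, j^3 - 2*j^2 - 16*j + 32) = j^2 + 2*j - 8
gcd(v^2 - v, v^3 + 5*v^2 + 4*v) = v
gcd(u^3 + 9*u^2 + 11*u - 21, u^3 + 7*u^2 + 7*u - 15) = u^2 + 2*u - 3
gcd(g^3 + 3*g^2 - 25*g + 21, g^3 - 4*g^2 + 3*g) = g^2 - 4*g + 3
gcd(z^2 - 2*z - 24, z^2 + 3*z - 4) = z + 4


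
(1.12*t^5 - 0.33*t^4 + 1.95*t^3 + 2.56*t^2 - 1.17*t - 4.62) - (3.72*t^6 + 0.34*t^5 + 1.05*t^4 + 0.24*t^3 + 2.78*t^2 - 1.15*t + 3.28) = -3.72*t^6 + 0.78*t^5 - 1.38*t^4 + 1.71*t^3 - 0.22*t^2 - 0.02*t - 7.9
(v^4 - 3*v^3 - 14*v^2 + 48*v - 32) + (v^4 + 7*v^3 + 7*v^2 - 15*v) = 2*v^4 + 4*v^3 - 7*v^2 + 33*v - 32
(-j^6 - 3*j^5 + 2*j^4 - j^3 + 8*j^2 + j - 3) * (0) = 0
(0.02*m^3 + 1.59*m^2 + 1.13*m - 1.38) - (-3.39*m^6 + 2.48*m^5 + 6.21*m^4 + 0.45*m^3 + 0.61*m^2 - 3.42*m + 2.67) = 3.39*m^6 - 2.48*m^5 - 6.21*m^4 - 0.43*m^3 + 0.98*m^2 + 4.55*m - 4.05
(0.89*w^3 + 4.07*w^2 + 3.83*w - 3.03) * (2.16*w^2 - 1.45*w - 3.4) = 1.9224*w^5 + 7.5007*w^4 - 0.6547*w^3 - 25.9363*w^2 - 8.6285*w + 10.302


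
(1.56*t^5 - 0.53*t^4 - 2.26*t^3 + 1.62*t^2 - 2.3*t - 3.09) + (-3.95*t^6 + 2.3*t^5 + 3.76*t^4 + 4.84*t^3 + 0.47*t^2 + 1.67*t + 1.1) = -3.95*t^6 + 3.86*t^5 + 3.23*t^4 + 2.58*t^3 + 2.09*t^2 - 0.63*t - 1.99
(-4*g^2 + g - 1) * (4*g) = -16*g^3 + 4*g^2 - 4*g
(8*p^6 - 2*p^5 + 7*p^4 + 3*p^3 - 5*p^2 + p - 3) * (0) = 0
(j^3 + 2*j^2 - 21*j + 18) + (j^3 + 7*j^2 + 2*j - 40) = 2*j^3 + 9*j^2 - 19*j - 22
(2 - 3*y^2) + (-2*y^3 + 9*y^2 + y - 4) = -2*y^3 + 6*y^2 + y - 2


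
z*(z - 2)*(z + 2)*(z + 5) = z^4 + 5*z^3 - 4*z^2 - 20*z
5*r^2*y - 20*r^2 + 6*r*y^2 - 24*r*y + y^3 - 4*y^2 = (r + y)*(5*r + y)*(y - 4)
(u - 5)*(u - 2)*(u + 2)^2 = u^4 - 3*u^3 - 14*u^2 + 12*u + 40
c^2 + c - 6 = (c - 2)*(c + 3)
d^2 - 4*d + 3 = (d - 3)*(d - 1)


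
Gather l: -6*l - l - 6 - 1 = -7*l - 7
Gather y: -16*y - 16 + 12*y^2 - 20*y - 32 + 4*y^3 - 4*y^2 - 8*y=4*y^3 + 8*y^2 - 44*y - 48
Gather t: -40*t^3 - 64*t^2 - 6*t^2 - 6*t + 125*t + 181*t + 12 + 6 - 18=-40*t^3 - 70*t^2 + 300*t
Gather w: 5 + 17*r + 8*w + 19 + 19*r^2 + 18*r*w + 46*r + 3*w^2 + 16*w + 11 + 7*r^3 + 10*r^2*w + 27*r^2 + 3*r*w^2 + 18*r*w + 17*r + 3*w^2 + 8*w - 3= 7*r^3 + 46*r^2 + 80*r + w^2*(3*r + 6) + w*(10*r^2 + 36*r + 32) + 32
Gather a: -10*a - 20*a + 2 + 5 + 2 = 9 - 30*a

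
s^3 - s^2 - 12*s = s*(s - 4)*(s + 3)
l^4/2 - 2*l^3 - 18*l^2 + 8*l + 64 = (l/2 + 1)*(l - 8)*(l - 2)*(l + 4)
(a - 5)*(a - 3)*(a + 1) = a^3 - 7*a^2 + 7*a + 15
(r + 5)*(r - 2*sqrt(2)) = r^2 - 2*sqrt(2)*r + 5*r - 10*sqrt(2)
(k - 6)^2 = k^2 - 12*k + 36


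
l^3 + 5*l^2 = l^2*(l + 5)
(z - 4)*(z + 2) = z^2 - 2*z - 8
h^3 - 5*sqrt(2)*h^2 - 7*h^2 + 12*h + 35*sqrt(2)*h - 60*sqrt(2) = (h - 4)*(h - 3)*(h - 5*sqrt(2))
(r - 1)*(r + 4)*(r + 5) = r^3 + 8*r^2 + 11*r - 20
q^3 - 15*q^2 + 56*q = q*(q - 8)*(q - 7)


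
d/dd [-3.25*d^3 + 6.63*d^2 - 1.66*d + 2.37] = -9.75*d^2 + 13.26*d - 1.66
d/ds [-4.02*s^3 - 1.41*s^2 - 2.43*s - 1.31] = -12.06*s^2 - 2.82*s - 2.43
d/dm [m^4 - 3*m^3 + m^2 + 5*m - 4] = 4*m^3 - 9*m^2 + 2*m + 5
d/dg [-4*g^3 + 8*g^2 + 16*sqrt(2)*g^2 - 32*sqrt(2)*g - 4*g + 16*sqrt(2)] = -12*g^2 + 16*g + 32*sqrt(2)*g - 32*sqrt(2) - 4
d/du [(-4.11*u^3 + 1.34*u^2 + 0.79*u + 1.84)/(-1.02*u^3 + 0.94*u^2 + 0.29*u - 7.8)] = (1.77635683940025e-15*u^5 - 2.4966*u^4 - 0.7722*u^3 + 101.4504*u^2 - 24.3632*u - 6.6956)/(1.0404*u^6 - 1.9176*u^5 + 0.292*u^4 + 16.4572*u^3 - 14.5799*u^2 - 4.524*u + 60.84)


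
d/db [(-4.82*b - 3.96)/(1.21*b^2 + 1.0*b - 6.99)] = (5.8322*b^2 + 9.5832*b + 37.6518)/(1.4641*b^4 + 2.42*b^3 - 15.9158*b^2 - 13.98*b + 48.8601)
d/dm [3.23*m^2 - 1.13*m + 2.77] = 6.46*m - 1.13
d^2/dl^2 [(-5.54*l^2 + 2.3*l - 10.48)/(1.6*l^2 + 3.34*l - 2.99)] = (2.8421709430404e-14*l^4 + 70.98752*l^3 - 319.99296*l^2 - 270.01152*l - 387.211964)/(4.096*l^6 + 25.6512*l^5 + 30.58368*l^4 - 58.611656*l^3 - 57.153252*l^2 + 89.579802*l - 26.730899)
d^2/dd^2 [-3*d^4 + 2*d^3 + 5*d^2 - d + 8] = -36*d^2 + 12*d + 10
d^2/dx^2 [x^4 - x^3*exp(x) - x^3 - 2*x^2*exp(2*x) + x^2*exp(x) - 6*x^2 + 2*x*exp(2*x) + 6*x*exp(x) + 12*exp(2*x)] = -x^3*exp(x) - 8*x^2*exp(2*x) - 5*x^2*exp(x) + 12*x^2 - 8*x*exp(2*x) + 4*x*exp(x) - 6*x + 52*exp(2*x) + 14*exp(x) - 12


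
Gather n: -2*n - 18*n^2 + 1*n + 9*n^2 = -9*n^2 - n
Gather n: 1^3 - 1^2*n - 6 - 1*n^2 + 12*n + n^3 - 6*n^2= n^3 - 7*n^2 + 11*n - 5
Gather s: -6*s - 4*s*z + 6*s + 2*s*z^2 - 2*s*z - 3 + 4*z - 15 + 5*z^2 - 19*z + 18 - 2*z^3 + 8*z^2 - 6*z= s*(2*z^2 - 6*z) - 2*z^3 + 13*z^2 - 21*z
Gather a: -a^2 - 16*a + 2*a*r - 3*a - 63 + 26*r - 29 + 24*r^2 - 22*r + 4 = -a^2 + a*(2*r - 19) + 24*r^2 + 4*r - 88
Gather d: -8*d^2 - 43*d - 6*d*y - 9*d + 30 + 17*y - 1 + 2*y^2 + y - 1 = -8*d^2 + d*(-6*y - 52) + 2*y^2 + 18*y + 28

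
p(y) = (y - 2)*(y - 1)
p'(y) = 2*y - 3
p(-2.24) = 13.74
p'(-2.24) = -7.48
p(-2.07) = 12.49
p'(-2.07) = -7.14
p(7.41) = 34.68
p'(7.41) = 11.82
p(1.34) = -0.22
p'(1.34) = -0.32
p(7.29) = 33.27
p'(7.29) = 11.58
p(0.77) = 0.28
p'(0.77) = -1.46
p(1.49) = -0.25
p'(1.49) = -0.02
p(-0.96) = 5.80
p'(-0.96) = -4.92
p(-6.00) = 56.00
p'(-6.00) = -15.00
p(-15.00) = 272.00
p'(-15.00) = -33.00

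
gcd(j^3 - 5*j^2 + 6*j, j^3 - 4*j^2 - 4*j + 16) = j - 2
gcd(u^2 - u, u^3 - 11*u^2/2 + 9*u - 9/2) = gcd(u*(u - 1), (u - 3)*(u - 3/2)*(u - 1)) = u - 1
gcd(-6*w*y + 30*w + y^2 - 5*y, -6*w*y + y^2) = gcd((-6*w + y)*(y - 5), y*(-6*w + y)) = -6*w + y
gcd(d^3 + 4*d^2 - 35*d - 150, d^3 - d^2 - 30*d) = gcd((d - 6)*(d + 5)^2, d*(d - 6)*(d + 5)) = d^2 - d - 30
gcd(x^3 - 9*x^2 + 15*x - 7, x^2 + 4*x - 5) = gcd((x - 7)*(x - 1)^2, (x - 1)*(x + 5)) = x - 1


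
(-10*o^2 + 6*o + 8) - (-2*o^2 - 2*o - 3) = -8*o^2 + 8*o + 11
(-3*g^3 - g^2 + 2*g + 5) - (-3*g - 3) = -3*g^3 - g^2 + 5*g + 8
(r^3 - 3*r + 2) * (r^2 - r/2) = r^5 - r^4/2 - 3*r^3 + 7*r^2/2 - r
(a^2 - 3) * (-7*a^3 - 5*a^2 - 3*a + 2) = -7*a^5 - 5*a^4 + 18*a^3 + 17*a^2 + 9*a - 6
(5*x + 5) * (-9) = -45*x - 45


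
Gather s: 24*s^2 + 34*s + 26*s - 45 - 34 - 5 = 24*s^2 + 60*s - 84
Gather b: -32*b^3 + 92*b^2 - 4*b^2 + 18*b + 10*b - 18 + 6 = -32*b^3 + 88*b^2 + 28*b - 12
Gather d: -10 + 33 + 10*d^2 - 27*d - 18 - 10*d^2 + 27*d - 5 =0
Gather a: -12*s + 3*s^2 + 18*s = 3*s^2 + 6*s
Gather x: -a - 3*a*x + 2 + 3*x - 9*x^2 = -a - 9*x^2 + x*(3 - 3*a) + 2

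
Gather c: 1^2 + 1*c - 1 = c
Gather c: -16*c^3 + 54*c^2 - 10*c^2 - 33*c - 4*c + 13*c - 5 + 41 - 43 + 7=-16*c^3 + 44*c^2 - 24*c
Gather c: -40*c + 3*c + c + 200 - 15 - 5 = 180 - 36*c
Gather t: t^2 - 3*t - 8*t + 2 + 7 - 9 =t^2 - 11*t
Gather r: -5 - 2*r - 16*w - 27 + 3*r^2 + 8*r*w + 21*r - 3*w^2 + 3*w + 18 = 3*r^2 + r*(8*w + 19) - 3*w^2 - 13*w - 14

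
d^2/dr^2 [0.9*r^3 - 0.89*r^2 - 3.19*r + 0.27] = 5.4*r - 1.78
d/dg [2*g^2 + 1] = 4*g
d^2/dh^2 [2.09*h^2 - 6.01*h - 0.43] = 4.18000000000000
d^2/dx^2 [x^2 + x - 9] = 2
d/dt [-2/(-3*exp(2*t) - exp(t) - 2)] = (-12*exp(t) - 2)*exp(t)/(3*exp(2*t) + exp(t) + 2)^2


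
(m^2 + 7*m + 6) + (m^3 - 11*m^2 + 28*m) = m^3 - 10*m^2 + 35*m + 6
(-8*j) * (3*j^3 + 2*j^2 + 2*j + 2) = -24*j^4 - 16*j^3 - 16*j^2 - 16*j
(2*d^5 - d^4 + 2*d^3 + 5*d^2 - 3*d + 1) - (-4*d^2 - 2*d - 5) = 2*d^5 - d^4 + 2*d^3 + 9*d^2 - d + 6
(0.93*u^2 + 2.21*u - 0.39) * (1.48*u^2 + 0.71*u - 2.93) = 1.3764*u^4 + 3.9311*u^3 - 1.733*u^2 - 6.7522*u + 1.1427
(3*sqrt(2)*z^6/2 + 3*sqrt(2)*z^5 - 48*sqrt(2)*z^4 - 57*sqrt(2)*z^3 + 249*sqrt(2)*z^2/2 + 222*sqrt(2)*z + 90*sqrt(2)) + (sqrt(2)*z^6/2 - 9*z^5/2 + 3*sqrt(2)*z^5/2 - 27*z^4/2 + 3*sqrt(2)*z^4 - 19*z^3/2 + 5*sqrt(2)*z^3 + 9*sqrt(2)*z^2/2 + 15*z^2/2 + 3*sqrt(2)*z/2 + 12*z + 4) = 2*sqrt(2)*z^6 - 9*z^5/2 + 9*sqrt(2)*z^5/2 - 45*sqrt(2)*z^4 - 27*z^4/2 - 52*sqrt(2)*z^3 - 19*z^3/2 + 15*z^2/2 + 129*sqrt(2)*z^2 + 12*z + 447*sqrt(2)*z/2 + 4 + 90*sqrt(2)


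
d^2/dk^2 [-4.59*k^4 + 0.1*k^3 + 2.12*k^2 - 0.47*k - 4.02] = -55.08*k^2 + 0.6*k + 4.24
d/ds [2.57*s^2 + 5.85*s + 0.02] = 5.14*s + 5.85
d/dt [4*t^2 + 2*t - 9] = 8*t + 2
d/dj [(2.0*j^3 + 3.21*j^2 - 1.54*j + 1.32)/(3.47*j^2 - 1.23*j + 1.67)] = (6.94*j^4 - 4.92*j^3 + 11.4155*j^2 + 1.5606*j - 0.9482)/(12.0409*j^4 - 8.5362*j^3 + 13.1027*j^2 - 4.1082*j + 2.7889)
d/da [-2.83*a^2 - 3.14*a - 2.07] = -5.66*a - 3.14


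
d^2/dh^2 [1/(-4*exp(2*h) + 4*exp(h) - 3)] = 4*(-8*(2*exp(h) - 1)^2*exp(h) + (4*exp(h) - 1)*(4*exp(2*h) - 4*exp(h) + 3))*exp(h)/(4*exp(2*h) - 4*exp(h) + 3)^3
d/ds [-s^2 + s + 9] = 1 - 2*s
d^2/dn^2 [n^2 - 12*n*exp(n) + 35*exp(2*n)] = -12*n*exp(n) + 140*exp(2*n) - 24*exp(n) + 2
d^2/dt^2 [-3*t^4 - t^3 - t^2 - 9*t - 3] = -36*t^2 - 6*t - 2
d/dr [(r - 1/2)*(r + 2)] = 2*r + 3/2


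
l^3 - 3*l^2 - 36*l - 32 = (l - 8)*(l + 1)*(l + 4)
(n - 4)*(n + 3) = n^2 - n - 12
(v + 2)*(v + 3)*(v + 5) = v^3 + 10*v^2 + 31*v + 30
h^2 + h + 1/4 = (h + 1/2)^2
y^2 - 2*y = y*(y - 2)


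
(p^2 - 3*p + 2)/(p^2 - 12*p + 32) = (p^2 - 3*p + 2)/(p^2 - 12*p + 32)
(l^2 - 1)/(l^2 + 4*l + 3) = (l - 1)/(l + 3)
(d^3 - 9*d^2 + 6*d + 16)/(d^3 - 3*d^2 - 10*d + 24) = (d^2 - 7*d - 8)/(d^2 - d - 12)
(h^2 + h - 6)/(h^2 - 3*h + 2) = (h + 3)/(h - 1)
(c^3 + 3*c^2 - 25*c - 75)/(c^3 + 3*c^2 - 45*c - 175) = (c^2 - 2*c - 15)/(c^2 - 2*c - 35)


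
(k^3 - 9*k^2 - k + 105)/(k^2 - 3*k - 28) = (k^2 - 2*k - 15)/(k + 4)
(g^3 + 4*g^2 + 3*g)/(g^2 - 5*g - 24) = g*(g + 1)/(g - 8)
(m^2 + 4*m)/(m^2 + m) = (m + 4)/(m + 1)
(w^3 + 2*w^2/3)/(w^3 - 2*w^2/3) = (3*w + 2)/(3*w - 2)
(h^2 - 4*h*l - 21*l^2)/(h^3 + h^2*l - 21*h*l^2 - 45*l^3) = (h - 7*l)/(h^2 - 2*h*l - 15*l^2)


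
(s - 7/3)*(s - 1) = s^2 - 10*s/3 + 7/3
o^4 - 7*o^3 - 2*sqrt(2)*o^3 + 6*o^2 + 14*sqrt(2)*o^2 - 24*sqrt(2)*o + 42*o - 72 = (o - 4)*(o - 3)*(o - 3*sqrt(2))*(o + sqrt(2))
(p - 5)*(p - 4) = p^2 - 9*p + 20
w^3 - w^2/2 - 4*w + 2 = (w - 2)*(w - 1/2)*(w + 2)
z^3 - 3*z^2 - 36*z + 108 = (z - 6)*(z - 3)*(z + 6)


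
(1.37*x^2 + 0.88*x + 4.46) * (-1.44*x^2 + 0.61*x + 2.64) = -1.9728*x^4 - 0.4315*x^3 - 2.2688*x^2 + 5.0438*x + 11.7744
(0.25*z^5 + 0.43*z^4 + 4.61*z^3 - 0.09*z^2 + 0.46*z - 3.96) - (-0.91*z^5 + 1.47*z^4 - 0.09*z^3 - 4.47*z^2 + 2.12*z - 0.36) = 1.16*z^5 - 1.04*z^4 + 4.7*z^3 + 4.38*z^2 - 1.66*z - 3.6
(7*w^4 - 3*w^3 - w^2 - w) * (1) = 7*w^4 - 3*w^3 - w^2 - w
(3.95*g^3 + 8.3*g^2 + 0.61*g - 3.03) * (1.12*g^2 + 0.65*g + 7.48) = 4.424*g^5 + 11.8635*g^4 + 35.6242*g^3 + 59.0869*g^2 + 2.5933*g - 22.6644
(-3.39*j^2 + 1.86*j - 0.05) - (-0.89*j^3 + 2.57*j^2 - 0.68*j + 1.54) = 0.89*j^3 - 5.96*j^2 + 2.54*j - 1.59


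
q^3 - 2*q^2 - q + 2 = (q - 2)*(q - 1)*(q + 1)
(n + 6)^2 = n^2 + 12*n + 36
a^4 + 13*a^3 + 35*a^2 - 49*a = a*(a - 1)*(a + 7)^2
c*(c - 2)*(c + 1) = c^3 - c^2 - 2*c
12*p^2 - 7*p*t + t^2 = (-4*p + t)*(-3*p + t)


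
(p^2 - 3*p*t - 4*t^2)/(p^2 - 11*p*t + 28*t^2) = (p + t)/(p - 7*t)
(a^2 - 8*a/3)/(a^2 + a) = (a - 8/3)/(a + 1)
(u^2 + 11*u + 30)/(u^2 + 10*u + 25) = (u + 6)/(u + 5)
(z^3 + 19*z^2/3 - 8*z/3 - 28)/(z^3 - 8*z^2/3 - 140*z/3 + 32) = (3*z^2 + z - 14)/(3*z^2 - 26*z + 16)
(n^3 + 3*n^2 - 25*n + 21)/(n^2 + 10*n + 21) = (n^2 - 4*n + 3)/(n + 3)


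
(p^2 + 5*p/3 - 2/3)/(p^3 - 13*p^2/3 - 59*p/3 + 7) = (p + 2)/(p^2 - 4*p - 21)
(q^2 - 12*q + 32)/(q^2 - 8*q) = (q - 4)/q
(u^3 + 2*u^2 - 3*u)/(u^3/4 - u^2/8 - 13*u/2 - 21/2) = 8*u*(-u^2 - 2*u + 3)/(-2*u^3 + u^2 + 52*u + 84)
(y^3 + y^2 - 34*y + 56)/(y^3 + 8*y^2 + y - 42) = (y - 4)/(y + 3)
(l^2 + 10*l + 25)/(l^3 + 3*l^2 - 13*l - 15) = (l + 5)/(l^2 - 2*l - 3)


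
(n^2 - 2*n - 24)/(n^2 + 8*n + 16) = (n - 6)/(n + 4)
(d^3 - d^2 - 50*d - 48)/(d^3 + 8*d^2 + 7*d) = (d^2 - 2*d - 48)/(d*(d + 7))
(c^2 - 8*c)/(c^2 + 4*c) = (c - 8)/(c + 4)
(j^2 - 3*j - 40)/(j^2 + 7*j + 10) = (j - 8)/(j + 2)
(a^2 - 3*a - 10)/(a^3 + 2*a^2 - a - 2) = (a - 5)/(a^2 - 1)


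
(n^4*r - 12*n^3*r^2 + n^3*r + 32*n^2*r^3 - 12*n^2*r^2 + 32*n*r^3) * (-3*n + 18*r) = -3*n^5*r + 54*n^4*r^2 - 3*n^4*r - 312*n^3*r^3 + 54*n^3*r^2 + 576*n^2*r^4 - 312*n^2*r^3 + 576*n*r^4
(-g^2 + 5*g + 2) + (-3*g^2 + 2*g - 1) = -4*g^2 + 7*g + 1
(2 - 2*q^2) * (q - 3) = -2*q^3 + 6*q^2 + 2*q - 6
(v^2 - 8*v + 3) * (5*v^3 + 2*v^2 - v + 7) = 5*v^5 - 38*v^4 - 2*v^3 + 21*v^2 - 59*v + 21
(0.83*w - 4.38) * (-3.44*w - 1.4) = -2.8552*w^2 + 13.9052*w + 6.132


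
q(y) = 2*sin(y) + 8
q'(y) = 2*cos(y)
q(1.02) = 9.70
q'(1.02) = 1.05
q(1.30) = 9.93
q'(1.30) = 0.53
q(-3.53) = 8.76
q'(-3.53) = -1.85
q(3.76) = 6.84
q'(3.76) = -1.63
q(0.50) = 8.96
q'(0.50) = 1.76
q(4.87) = 6.02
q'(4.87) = 0.31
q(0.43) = 8.83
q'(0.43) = 1.82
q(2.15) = 9.67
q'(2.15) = -1.09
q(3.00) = 8.28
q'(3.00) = -1.98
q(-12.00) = 9.07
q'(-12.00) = 1.69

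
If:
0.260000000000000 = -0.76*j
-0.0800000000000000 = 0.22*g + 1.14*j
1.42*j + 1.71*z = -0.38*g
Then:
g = 1.41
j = -0.34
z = -0.03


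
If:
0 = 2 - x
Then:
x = 2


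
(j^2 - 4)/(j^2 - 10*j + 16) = (j + 2)/(j - 8)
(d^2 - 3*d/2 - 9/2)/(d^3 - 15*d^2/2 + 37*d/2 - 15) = (2*d + 3)/(2*d^2 - 9*d + 10)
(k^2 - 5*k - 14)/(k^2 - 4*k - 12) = (k - 7)/(k - 6)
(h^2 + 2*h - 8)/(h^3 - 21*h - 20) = (h - 2)/(h^2 - 4*h - 5)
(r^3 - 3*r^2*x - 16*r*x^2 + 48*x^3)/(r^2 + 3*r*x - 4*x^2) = (-r^2 + 7*r*x - 12*x^2)/(-r + x)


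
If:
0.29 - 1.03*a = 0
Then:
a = 0.28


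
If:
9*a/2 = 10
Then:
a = 20/9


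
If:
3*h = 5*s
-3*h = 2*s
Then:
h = 0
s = 0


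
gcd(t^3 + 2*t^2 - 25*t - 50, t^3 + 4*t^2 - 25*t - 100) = t^2 - 25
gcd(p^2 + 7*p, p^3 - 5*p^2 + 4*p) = p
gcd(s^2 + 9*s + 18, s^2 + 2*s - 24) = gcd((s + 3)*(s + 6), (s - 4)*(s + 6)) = s + 6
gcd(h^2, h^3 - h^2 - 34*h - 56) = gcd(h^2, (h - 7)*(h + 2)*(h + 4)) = 1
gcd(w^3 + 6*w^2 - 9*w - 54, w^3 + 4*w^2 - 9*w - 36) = w^2 - 9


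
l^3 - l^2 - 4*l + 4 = (l - 2)*(l - 1)*(l + 2)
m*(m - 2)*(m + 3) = m^3 + m^2 - 6*m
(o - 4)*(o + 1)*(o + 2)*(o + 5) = o^4 + 4*o^3 - 15*o^2 - 58*o - 40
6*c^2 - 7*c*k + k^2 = (-6*c + k)*(-c + k)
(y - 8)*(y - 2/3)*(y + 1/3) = y^3 - 25*y^2/3 + 22*y/9 + 16/9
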